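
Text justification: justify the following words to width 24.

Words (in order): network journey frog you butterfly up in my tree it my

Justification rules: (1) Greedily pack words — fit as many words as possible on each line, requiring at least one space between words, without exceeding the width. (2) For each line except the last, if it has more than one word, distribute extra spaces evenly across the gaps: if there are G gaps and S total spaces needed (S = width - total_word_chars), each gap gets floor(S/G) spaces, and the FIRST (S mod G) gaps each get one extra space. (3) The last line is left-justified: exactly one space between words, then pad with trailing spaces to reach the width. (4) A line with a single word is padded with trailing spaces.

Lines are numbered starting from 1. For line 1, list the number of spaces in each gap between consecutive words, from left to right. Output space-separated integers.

Line 1: ['network', 'journey', 'frog', 'you'] (min_width=24, slack=0)
Line 2: ['butterfly', 'up', 'in', 'my', 'tree'] (min_width=23, slack=1)
Line 3: ['it', 'my'] (min_width=5, slack=19)

Answer: 1 1 1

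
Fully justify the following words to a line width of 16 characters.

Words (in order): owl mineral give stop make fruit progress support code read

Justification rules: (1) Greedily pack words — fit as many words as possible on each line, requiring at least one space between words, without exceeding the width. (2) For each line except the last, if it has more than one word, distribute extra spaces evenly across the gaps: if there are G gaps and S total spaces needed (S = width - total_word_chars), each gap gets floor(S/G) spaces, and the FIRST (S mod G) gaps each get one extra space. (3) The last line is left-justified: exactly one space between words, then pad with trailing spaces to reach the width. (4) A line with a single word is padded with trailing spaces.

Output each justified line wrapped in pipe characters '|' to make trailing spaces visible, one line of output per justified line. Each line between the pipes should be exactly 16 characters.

Answer: |owl mineral give|
|stop  make fruit|
|progress support|
|code read       |

Derivation:
Line 1: ['owl', 'mineral', 'give'] (min_width=16, slack=0)
Line 2: ['stop', 'make', 'fruit'] (min_width=15, slack=1)
Line 3: ['progress', 'support'] (min_width=16, slack=0)
Line 4: ['code', 'read'] (min_width=9, slack=7)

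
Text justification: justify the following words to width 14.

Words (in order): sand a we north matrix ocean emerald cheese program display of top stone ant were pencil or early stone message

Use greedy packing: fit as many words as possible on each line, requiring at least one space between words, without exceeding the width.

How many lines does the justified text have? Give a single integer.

Answer: 9

Derivation:
Line 1: ['sand', 'a', 'we'] (min_width=9, slack=5)
Line 2: ['north', 'matrix'] (min_width=12, slack=2)
Line 3: ['ocean', 'emerald'] (min_width=13, slack=1)
Line 4: ['cheese', 'program'] (min_width=14, slack=0)
Line 5: ['display', 'of', 'top'] (min_width=14, slack=0)
Line 6: ['stone', 'ant', 'were'] (min_width=14, slack=0)
Line 7: ['pencil', 'or'] (min_width=9, slack=5)
Line 8: ['early', 'stone'] (min_width=11, slack=3)
Line 9: ['message'] (min_width=7, slack=7)
Total lines: 9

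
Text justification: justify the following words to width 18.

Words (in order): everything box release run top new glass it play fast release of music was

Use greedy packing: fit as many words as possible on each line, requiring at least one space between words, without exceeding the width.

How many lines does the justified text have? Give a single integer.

Line 1: ['everything', 'box'] (min_width=14, slack=4)
Line 2: ['release', 'run', 'top'] (min_width=15, slack=3)
Line 3: ['new', 'glass', 'it', 'play'] (min_width=17, slack=1)
Line 4: ['fast', 'release', 'of'] (min_width=15, slack=3)
Line 5: ['music', 'was'] (min_width=9, slack=9)
Total lines: 5

Answer: 5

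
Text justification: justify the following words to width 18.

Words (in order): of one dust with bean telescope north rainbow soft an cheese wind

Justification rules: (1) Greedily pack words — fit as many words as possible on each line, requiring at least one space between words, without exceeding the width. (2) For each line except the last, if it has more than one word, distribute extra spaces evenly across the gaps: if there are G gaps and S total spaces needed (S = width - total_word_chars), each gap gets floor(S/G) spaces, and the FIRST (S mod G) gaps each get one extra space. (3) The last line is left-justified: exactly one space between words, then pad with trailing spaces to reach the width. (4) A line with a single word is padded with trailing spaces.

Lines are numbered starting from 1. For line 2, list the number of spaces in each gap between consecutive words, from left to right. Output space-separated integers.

Answer: 5

Derivation:
Line 1: ['of', 'one', 'dust', 'with'] (min_width=16, slack=2)
Line 2: ['bean', 'telescope'] (min_width=14, slack=4)
Line 3: ['north', 'rainbow', 'soft'] (min_width=18, slack=0)
Line 4: ['an', 'cheese', 'wind'] (min_width=14, slack=4)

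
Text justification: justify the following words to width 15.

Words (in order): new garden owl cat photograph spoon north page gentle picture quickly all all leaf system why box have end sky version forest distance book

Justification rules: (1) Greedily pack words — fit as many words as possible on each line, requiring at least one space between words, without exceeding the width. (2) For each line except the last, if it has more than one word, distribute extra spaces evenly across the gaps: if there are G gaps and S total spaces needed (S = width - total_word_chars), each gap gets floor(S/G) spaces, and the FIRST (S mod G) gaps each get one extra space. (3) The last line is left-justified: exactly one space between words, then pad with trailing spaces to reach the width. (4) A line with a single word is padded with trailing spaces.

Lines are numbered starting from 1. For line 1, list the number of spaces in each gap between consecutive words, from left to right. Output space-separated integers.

Line 1: ['new', 'garden', 'owl'] (min_width=14, slack=1)
Line 2: ['cat', 'photograph'] (min_width=14, slack=1)
Line 3: ['spoon', 'north'] (min_width=11, slack=4)
Line 4: ['page', 'gentle'] (min_width=11, slack=4)
Line 5: ['picture', 'quickly'] (min_width=15, slack=0)
Line 6: ['all', 'all', 'leaf'] (min_width=12, slack=3)
Line 7: ['system', 'why', 'box'] (min_width=14, slack=1)
Line 8: ['have', 'end', 'sky'] (min_width=12, slack=3)
Line 9: ['version', 'forest'] (min_width=14, slack=1)
Line 10: ['distance', 'book'] (min_width=13, slack=2)

Answer: 2 1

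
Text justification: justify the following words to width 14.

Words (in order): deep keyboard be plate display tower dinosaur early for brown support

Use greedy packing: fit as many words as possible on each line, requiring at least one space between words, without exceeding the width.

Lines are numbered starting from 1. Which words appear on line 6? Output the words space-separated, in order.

Answer: support

Derivation:
Line 1: ['deep', 'keyboard'] (min_width=13, slack=1)
Line 2: ['be', 'plate'] (min_width=8, slack=6)
Line 3: ['display', 'tower'] (min_width=13, slack=1)
Line 4: ['dinosaur', 'early'] (min_width=14, slack=0)
Line 5: ['for', 'brown'] (min_width=9, slack=5)
Line 6: ['support'] (min_width=7, slack=7)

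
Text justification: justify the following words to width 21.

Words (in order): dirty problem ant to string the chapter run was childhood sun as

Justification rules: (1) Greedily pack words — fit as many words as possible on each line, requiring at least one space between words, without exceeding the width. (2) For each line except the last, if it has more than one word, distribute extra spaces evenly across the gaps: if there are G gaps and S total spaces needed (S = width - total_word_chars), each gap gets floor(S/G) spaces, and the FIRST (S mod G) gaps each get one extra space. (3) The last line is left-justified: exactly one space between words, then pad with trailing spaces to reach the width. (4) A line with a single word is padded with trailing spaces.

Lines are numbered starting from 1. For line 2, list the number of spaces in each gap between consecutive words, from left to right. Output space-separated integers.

Answer: 3 2

Derivation:
Line 1: ['dirty', 'problem', 'ant', 'to'] (min_width=20, slack=1)
Line 2: ['string', 'the', 'chapter'] (min_width=18, slack=3)
Line 3: ['run', 'was', 'childhood', 'sun'] (min_width=21, slack=0)
Line 4: ['as'] (min_width=2, slack=19)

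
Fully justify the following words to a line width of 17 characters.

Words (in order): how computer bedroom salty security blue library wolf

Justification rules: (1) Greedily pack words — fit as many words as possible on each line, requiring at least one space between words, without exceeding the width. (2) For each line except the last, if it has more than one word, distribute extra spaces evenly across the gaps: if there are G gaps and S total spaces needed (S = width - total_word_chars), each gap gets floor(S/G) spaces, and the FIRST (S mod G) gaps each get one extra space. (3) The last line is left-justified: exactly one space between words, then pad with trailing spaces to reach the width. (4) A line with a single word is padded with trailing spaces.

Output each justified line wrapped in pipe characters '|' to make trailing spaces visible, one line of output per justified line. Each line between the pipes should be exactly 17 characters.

Line 1: ['how', 'computer'] (min_width=12, slack=5)
Line 2: ['bedroom', 'salty'] (min_width=13, slack=4)
Line 3: ['security', 'blue'] (min_width=13, slack=4)
Line 4: ['library', 'wolf'] (min_width=12, slack=5)

Answer: |how      computer|
|bedroom     salty|
|security     blue|
|library wolf     |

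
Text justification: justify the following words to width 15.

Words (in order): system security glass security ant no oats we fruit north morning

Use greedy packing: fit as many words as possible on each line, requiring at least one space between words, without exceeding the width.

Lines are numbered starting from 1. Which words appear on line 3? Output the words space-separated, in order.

Answer: ant no oats we

Derivation:
Line 1: ['system', 'security'] (min_width=15, slack=0)
Line 2: ['glass', 'security'] (min_width=14, slack=1)
Line 3: ['ant', 'no', 'oats', 'we'] (min_width=14, slack=1)
Line 4: ['fruit', 'north'] (min_width=11, slack=4)
Line 5: ['morning'] (min_width=7, slack=8)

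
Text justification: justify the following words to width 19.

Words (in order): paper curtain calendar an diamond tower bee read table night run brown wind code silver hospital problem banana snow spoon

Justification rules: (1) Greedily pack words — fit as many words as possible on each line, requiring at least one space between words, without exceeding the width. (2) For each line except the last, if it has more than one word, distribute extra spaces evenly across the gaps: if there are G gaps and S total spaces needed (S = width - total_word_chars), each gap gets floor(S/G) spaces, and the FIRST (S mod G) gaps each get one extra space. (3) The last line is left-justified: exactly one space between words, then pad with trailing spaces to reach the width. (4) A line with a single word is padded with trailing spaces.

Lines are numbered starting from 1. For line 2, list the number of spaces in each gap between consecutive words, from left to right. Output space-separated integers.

Answer: 1 1

Derivation:
Line 1: ['paper', 'curtain'] (min_width=13, slack=6)
Line 2: ['calendar', 'an', 'diamond'] (min_width=19, slack=0)
Line 3: ['tower', 'bee', 'read'] (min_width=14, slack=5)
Line 4: ['table', 'night', 'run'] (min_width=15, slack=4)
Line 5: ['brown', 'wind', 'code'] (min_width=15, slack=4)
Line 6: ['silver', 'hospital'] (min_width=15, slack=4)
Line 7: ['problem', 'banana', 'snow'] (min_width=19, slack=0)
Line 8: ['spoon'] (min_width=5, slack=14)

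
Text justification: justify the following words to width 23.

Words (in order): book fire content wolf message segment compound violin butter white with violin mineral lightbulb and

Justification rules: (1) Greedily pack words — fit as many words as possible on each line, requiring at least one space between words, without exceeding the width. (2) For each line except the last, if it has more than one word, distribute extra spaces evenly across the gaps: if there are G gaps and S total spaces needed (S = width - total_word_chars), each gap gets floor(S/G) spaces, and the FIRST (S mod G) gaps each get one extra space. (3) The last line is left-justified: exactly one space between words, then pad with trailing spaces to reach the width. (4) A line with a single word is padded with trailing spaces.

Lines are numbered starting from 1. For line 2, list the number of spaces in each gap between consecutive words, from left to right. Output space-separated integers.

Answer: 9

Derivation:
Line 1: ['book', 'fire', 'content', 'wolf'] (min_width=22, slack=1)
Line 2: ['message', 'segment'] (min_width=15, slack=8)
Line 3: ['compound', 'violin', 'butter'] (min_width=22, slack=1)
Line 4: ['white', 'with', 'violin'] (min_width=17, slack=6)
Line 5: ['mineral', 'lightbulb', 'and'] (min_width=21, slack=2)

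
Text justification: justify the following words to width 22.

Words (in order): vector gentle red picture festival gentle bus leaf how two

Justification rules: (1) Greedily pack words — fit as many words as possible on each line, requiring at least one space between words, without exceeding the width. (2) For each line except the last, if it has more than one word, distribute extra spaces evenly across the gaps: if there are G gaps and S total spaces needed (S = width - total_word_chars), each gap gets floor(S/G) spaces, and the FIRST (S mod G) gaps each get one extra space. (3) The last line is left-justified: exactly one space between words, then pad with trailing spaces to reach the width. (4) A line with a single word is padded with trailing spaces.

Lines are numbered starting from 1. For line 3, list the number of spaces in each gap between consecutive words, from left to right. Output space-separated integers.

Answer: 2 2 2

Derivation:
Line 1: ['vector', 'gentle', 'red'] (min_width=17, slack=5)
Line 2: ['picture', 'festival'] (min_width=16, slack=6)
Line 3: ['gentle', 'bus', 'leaf', 'how'] (min_width=19, slack=3)
Line 4: ['two'] (min_width=3, slack=19)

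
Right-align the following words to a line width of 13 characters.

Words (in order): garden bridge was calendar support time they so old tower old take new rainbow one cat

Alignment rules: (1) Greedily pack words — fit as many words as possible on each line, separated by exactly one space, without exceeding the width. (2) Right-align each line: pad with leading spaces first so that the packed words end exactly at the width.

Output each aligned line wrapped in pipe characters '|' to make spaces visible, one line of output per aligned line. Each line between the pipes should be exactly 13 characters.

Line 1: ['garden', 'bridge'] (min_width=13, slack=0)
Line 2: ['was', 'calendar'] (min_width=12, slack=1)
Line 3: ['support', 'time'] (min_width=12, slack=1)
Line 4: ['they', 'so', 'old'] (min_width=11, slack=2)
Line 5: ['tower', 'old'] (min_width=9, slack=4)
Line 6: ['take', 'new'] (min_width=8, slack=5)
Line 7: ['rainbow', 'one'] (min_width=11, slack=2)
Line 8: ['cat'] (min_width=3, slack=10)

Answer: |garden bridge|
| was calendar|
| support time|
|  they so old|
|    tower old|
|     take new|
|  rainbow one|
|          cat|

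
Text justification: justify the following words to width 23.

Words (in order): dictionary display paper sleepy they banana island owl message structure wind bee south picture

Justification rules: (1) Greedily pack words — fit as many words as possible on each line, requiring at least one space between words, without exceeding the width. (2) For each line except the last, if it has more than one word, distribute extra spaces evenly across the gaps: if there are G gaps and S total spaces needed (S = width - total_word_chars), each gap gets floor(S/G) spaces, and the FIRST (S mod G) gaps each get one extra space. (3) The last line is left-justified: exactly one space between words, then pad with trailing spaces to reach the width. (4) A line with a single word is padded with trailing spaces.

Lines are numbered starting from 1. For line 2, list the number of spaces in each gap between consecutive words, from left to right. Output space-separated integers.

Line 1: ['dictionary', 'display'] (min_width=18, slack=5)
Line 2: ['paper', 'sleepy', 'they'] (min_width=17, slack=6)
Line 3: ['banana', 'island', 'owl'] (min_width=17, slack=6)
Line 4: ['message', 'structure', 'wind'] (min_width=22, slack=1)
Line 5: ['bee', 'south', 'picture'] (min_width=17, slack=6)

Answer: 4 4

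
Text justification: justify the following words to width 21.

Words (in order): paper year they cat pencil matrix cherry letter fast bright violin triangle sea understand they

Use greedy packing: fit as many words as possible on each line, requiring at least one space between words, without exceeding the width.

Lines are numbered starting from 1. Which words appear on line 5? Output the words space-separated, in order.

Answer: understand they

Derivation:
Line 1: ['paper', 'year', 'they', 'cat'] (min_width=19, slack=2)
Line 2: ['pencil', 'matrix', 'cherry'] (min_width=20, slack=1)
Line 3: ['letter', 'fast', 'bright'] (min_width=18, slack=3)
Line 4: ['violin', 'triangle', 'sea'] (min_width=19, slack=2)
Line 5: ['understand', 'they'] (min_width=15, slack=6)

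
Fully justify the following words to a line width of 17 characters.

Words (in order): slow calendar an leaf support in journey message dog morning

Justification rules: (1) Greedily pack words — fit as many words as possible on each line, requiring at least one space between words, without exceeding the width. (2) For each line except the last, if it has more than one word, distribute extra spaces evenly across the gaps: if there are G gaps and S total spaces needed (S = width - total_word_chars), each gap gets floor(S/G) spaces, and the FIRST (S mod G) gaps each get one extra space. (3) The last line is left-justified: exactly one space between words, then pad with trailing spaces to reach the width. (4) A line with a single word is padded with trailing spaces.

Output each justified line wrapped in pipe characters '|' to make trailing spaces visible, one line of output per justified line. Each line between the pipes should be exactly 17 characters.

Line 1: ['slow', 'calendar', 'an'] (min_width=16, slack=1)
Line 2: ['leaf', 'support', 'in'] (min_width=15, slack=2)
Line 3: ['journey', 'message'] (min_width=15, slack=2)
Line 4: ['dog', 'morning'] (min_width=11, slack=6)

Answer: |slow  calendar an|
|leaf  support  in|
|journey   message|
|dog morning      |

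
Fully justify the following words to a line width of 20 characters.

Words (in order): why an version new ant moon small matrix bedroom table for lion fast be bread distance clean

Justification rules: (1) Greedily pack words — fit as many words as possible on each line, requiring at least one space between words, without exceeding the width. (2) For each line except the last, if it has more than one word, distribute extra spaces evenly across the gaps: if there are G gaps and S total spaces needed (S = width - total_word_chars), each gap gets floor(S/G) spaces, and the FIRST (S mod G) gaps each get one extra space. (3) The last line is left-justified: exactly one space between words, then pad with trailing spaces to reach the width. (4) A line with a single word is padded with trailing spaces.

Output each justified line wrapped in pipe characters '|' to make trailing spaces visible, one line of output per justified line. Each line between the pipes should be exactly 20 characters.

Answer: |why  an  version new|
|ant    moon    small|
|matrix bedroom table|
|for   lion  fast  be|
|bread distance clean|

Derivation:
Line 1: ['why', 'an', 'version', 'new'] (min_width=18, slack=2)
Line 2: ['ant', 'moon', 'small'] (min_width=14, slack=6)
Line 3: ['matrix', 'bedroom', 'table'] (min_width=20, slack=0)
Line 4: ['for', 'lion', 'fast', 'be'] (min_width=16, slack=4)
Line 5: ['bread', 'distance', 'clean'] (min_width=20, slack=0)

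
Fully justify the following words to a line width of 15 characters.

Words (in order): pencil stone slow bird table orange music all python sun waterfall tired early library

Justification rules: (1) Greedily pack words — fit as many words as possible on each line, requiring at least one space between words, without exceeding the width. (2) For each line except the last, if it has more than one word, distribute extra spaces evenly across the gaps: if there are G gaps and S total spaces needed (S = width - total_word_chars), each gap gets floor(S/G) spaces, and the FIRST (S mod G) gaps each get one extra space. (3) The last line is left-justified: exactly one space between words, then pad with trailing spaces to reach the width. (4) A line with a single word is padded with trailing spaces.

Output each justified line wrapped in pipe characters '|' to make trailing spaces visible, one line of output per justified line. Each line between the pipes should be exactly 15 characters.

Answer: |pencil    stone|
|slow bird table|
|orange    music|
|all  python sun|
|waterfall tired|
|early library  |

Derivation:
Line 1: ['pencil', 'stone'] (min_width=12, slack=3)
Line 2: ['slow', 'bird', 'table'] (min_width=15, slack=0)
Line 3: ['orange', 'music'] (min_width=12, slack=3)
Line 4: ['all', 'python', 'sun'] (min_width=14, slack=1)
Line 5: ['waterfall', 'tired'] (min_width=15, slack=0)
Line 6: ['early', 'library'] (min_width=13, slack=2)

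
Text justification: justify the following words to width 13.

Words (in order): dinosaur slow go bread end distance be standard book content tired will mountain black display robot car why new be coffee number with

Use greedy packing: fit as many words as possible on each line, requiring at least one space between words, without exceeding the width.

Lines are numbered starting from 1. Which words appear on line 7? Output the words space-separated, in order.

Line 1: ['dinosaur', 'slow'] (min_width=13, slack=0)
Line 2: ['go', 'bread', 'end'] (min_width=12, slack=1)
Line 3: ['distance', 'be'] (min_width=11, slack=2)
Line 4: ['standard', 'book'] (min_width=13, slack=0)
Line 5: ['content', 'tired'] (min_width=13, slack=0)
Line 6: ['will', 'mountain'] (min_width=13, slack=0)
Line 7: ['black', 'display'] (min_width=13, slack=0)
Line 8: ['robot', 'car', 'why'] (min_width=13, slack=0)
Line 9: ['new', 'be', 'coffee'] (min_width=13, slack=0)
Line 10: ['number', 'with'] (min_width=11, slack=2)

Answer: black display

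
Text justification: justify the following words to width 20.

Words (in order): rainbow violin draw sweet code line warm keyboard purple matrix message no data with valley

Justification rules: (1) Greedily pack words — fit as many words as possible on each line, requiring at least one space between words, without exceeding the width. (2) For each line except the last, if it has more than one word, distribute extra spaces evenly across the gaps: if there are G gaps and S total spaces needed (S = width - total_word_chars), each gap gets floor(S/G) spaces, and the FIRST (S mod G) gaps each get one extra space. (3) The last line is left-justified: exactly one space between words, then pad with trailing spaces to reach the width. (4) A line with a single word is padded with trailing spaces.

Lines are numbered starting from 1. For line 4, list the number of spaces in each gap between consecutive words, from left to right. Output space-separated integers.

Answer: 3 2

Derivation:
Line 1: ['rainbow', 'violin', 'draw'] (min_width=19, slack=1)
Line 2: ['sweet', 'code', 'line', 'warm'] (min_width=20, slack=0)
Line 3: ['keyboard', 'purple'] (min_width=15, slack=5)
Line 4: ['matrix', 'message', 'no'] (min_width=17, slack=3)
Line 5: ['data', 'with', 'valley'] (min_width=16, slack=4)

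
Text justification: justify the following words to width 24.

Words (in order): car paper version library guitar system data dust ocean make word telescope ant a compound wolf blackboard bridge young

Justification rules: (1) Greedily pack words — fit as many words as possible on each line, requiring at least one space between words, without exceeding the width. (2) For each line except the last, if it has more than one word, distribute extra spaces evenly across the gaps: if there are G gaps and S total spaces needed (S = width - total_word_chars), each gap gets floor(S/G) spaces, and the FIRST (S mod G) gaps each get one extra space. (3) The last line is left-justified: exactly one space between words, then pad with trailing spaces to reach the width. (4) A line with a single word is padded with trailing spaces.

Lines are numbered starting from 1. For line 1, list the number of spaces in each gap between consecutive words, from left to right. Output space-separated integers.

Line 1: ['car', 'paper', 'version'] (min_width=17, slack=7)
Line 2: ['library', 'guitar', 'system'] (min_width=21, slack=3)
Line 3: ['data', 'dust', 'ocean', 'make'] (min_width=20, slack=4)
Line 4: ['word', 'telescope', 'ant', 'a'] (min_width=20, slack=4)
Line 5: ['compound', 'wolf', 'blackboard'] (min_width=24, slack=0)
Line 6: ['bridge', 'young'] (min_width=12, slack=12)

Answer: 5 4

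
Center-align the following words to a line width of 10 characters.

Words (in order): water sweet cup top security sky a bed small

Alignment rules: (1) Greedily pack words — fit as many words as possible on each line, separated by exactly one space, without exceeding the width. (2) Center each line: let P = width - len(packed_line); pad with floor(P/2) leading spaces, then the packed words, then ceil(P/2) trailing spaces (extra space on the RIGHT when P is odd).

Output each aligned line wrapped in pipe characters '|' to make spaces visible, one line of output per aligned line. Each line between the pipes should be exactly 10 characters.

Answer: |  water   |
|sweet cup |
|   top    |
| security |
|sky a bed |
|  small   |

Derivation:
Line 1: ['water'] (min_width=5, slack=5)
Line 2: ['sweet', 'cup'] (min_width=9, slack=1)
Line 3: ['top'] (min_width=3, slack=7)
Line 4: ['security'] (min_width=8, slack=2)
Line 5: ['sky', 'a', 'bed'] (min_width=9, slack=1)
Line 6: ['small'] (min_width=5, slack=5)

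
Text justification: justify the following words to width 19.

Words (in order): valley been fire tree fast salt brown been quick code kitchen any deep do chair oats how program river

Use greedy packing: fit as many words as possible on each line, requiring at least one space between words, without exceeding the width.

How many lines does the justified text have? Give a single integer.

Line 1: ['valley', 'been', 'fire'] (min_width=16, slack=3)
Line 2: ['tree', 'fast', 'salt'] (min_width=14, slack=5)
Line 3: ['brown', 'been', 'quick'] (min_width=16, slack=3)
Line 4: ['code', 'kitchen', 'any'] (min_width=16, slack=3)
Line 5: ['deep', 'do', 'chair', 'oats'] (min_width=18, slack=1)
Line 6: ['how', 'program', 'river'] (min_width=17, slack=2)
Total lines: 6

Answer: 6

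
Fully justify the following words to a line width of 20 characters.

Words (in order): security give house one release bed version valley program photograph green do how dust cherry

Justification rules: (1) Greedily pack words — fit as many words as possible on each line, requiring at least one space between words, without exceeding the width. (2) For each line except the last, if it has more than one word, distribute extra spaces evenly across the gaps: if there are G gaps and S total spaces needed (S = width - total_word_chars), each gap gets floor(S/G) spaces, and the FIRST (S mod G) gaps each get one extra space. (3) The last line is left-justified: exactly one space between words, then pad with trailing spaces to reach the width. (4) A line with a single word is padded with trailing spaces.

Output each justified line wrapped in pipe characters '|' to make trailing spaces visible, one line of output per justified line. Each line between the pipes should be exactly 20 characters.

Line 1: ['security', 'give', 'house'] (min_width=19, slack=1)
Line 2: ['one', 'release', 'bed'] (min_width=15, slack=5)
Line 3: ['version', 'valley'] (min_width=14, slack=6)
Line 4: ['program', 'photograph'] (min_width=18, slack=2)
Line 5: ['green', 'do', 'how', 'dust'] (min_width=17, slack=3)
Line 6: ['cherry'] (min_width=6, slack=14)

Answer: |security  give house|
|one    release   bed|
|version       valley|
|program   photograph|
|green  do  how  dust|
|cherry              |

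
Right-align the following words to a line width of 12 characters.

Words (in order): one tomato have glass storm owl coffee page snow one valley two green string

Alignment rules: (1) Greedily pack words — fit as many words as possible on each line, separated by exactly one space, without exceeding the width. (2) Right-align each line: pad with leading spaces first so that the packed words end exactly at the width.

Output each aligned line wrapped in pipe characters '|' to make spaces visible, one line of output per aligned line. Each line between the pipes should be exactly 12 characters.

Answer: |  one tomato|
|  have glass|
|   storm owl|
| coffee page|
|    snow one|
|  valley two|
|green string|

Derivation:
Line 1: ['one', 'tomato'] (min_width=10, slack=2)
Line 2: ['have', 'glass'] (min_width=10, slack=2)
Line 3: ['storm', 'owl'] (min_width=9, slack=3)
Line 4: ['coffee', 'page'] (min_width=11, slack=1)
Line 5: ['snow', 'one'] (min_width=8, slack=4)
Line 6: ['valley', 'two'] (min_width=10, slack=2)
Line 7: ['green', 'string'] (min_width=12, slack=0)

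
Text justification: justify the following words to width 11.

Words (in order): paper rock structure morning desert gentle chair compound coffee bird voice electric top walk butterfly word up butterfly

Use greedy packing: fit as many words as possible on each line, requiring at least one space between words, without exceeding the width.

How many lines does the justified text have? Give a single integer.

Line 1: ['paper', 'rock'] (min_width=10, slack=1)
Line 2: ['structure'] (min_width=9, slack=2)
Line 3: ['morning'] (min_width=7, slack=4)
Line 4: ['desert'] (min_width=6, slack=5)
Line 5: ['gentle'] (min_width=6, slack=5)
Line 6: ['chair'] (min_width=5, slack=6)
Line 7: ['compound'] (min_width=8, slack=3)
Line 8: ['coffee', 'bird'] (min_width=11, slack=0)
Line 9: ['voice'] (min_width=5, slack=6)
Line 10: ['electric'] (min_width=8, slack=3)
Line 11: ['top', 'walk'] (min_width=8, slack=3)
Line 12: ['butterfly'] (min_width=9, slack=2)
Line 13: ['word', 'up'] (min_width=7, slack=4)
Line 14: ['butterfly'] (min_width=9, slack=2)
Total lines: 14

Answer: 14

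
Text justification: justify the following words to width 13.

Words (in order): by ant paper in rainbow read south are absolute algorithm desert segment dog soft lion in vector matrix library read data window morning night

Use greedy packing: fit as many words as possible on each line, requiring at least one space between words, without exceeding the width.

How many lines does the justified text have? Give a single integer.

Line 1: ['by', 'ant', 'paper'] (min_width=12, slack=1)
Line 2: ['in', 'rainbow'] (min_width=10, slack=3)
Line 3: ['read', 'south'] (min_width=10, slack=3)
Line 4: ['are', 'absolute'] (min_width=12, slack=1)
Line 5: ['algorithm'] (min_width=9, slack=4)
Line 6: ['desert'] (min_width=6, slack=7)
Line 7: ['segment', 'dog'] (min_width=11, slack=2)
Line 8: ['soft', 'lion', 'in'] (min_width=12, slack=1)
Line 9: ['vector', 'matrix'] (min_width=13, slack=0)
Line 10: ['library', 'read'] (min_width=12, slack=1)
Line 11: ['data', 'window'] (min_width=11, slack=2)
Line 12: ['morning', 'night'] (min_width=13, slack=0)
Total lines: 12

Answer: 12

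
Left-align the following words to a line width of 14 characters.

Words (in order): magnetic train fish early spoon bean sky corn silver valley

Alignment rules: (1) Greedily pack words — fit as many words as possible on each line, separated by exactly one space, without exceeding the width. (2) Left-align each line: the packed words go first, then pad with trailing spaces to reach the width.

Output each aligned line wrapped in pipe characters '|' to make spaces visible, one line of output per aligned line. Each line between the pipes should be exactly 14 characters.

Line 1: ['magnetic', 'train'] (min_width=14, slack=0)
Line 2: ['fish', 'early'] (min_width=10, slack=4)
Line 3: ['spoon', 'bean', 'sky'] (min_width=14, slack=0)
Line 4: ['corn', 'silver'] (min_width=11, slack=3)
Line 5: ['valley'] (min_width=6, slack=8)

Answer: |magnetic train|
|fish early    |
|spoon bean sky|
|corn silver   |
|valley        |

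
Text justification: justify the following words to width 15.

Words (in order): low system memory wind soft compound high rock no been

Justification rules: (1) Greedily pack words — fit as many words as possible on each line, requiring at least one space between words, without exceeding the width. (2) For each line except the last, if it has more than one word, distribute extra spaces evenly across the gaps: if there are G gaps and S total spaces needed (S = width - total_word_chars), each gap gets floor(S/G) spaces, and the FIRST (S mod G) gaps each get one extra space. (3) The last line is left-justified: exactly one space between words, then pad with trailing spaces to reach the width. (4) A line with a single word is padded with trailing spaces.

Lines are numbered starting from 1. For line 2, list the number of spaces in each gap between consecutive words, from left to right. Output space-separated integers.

Line 1: ['low', 'system'] (min_width=10, slack=5)
Line 2: ['memory', 'wind'] (min_width=11, slack=4)
Line 3: ['soft', 'compound'] (min_width=13, slack=2)
Line 4: ['high', 'rock', 'no'] (min_width=12, slack=3)
Line 5: ['been'] (min_width=4, slack=11)

Answer: 5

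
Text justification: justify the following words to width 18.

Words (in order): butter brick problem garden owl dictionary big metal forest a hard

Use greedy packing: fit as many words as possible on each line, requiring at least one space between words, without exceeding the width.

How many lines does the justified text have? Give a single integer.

Line 1: ['butter', 'brick'] (min_width=12, slack=6)
Line 2: ['problem', 'garden', 'owl'] (min_width=18, slack=0)
Line 3: ['dictionary', 'big'] (min_width=14, slack=4)
Line 4: ['metal', 'forest', 'a'] (min_width=14, slack=4)
Line 5: ['hard'] (min_width=4, slack=14)
Total lines: 5

Answer: 5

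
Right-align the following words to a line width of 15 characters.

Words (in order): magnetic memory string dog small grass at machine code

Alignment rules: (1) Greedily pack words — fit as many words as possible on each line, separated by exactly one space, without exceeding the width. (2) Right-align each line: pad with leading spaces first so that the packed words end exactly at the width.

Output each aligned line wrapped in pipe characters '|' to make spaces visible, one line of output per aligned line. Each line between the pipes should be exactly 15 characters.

Line 1: ['magnetic', 'memory'] (min_width=15, slack=0)
Line 2: ['string', 'dog'] (min_width=10, slack=5)
Line 3: ['small', 'grass', 'at'] (min_width=14, slack=1)
Line 4: ['machine', 'code'] (min_width=12, slack=3)

Answer: |magnetic memory|
|     string dog|
| small grass at|
|   machine code|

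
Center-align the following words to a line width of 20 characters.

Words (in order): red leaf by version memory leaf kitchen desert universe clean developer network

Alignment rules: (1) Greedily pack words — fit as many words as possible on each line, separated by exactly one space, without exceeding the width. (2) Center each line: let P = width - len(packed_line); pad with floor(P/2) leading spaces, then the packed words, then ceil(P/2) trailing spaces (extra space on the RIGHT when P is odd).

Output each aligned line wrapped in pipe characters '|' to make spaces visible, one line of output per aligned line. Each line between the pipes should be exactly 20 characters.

Answer: |red leaf by version |
|memory leaf kitchen |
|  desert universe   |
|  clean developer   |
|      network       |

Derivation:
Line 1: ['red', 'leaf', 'by', 'version'] (min_width=19, slack=1)
Line 2: ['memory', 'leaf', 'kitchen'] (min_width=19, slack=1)
Line 3: ['desert', 'universe'] (min_width=15, slack=5)
Line 4: ['clean', 'developer'] (min_width=15, slack=5)
Line 5: ['network'] (min_width=7, slack=13)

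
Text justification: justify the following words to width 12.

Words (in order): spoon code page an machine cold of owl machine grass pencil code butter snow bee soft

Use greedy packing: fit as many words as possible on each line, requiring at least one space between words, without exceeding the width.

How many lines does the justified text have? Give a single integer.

Answer: 9

Derivation:
Line 1: ['spoon', 'code'] (min_width=10, slack=2)
Line 2: ['page', 'an'] (min_width=7, slack=5)
Line 3: ['machine', 'cold'] (min_width=12, slack=0)
Line 4: ['of', 'owl'] (min_width=6, slack=6)
Line 5: ['machine'] (min_width=7, slack=5)
Line 6: ['grass', 'pencil'] (min_width=12, slack=0)
Line 7: ['code', 'butter'] (min_width=11, slack=1)
Line 8: ['snow', 'bee'] (min_width=8, slack=4)
Line 9: ['soft'] (min_width=4, slack=8)
Total lines: 9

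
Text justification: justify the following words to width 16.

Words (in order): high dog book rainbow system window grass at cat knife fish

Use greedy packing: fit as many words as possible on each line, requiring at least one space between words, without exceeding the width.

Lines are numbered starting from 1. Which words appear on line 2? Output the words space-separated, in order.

Line 1: ['high', 'dog', 'book'] (min_width=13, slack=3)
Line 2: ['rainbow', 'system'] (min_width=14, slack=2)
Line 3: ['window', 'grass', 'at'] (min_width=15, slack=1)
Line 4: ['cat', 'knife', 'fish'] (min_width=14, slack=2)

Answer: rainbow system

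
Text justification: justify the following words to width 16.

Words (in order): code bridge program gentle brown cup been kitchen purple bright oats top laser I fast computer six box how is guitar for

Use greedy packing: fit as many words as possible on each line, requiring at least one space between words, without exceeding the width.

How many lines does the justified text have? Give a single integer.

Line 1: ['code', 'bridge'] (min_width=11, slack=5)
Line 2: ['program', 'gentle'] (min_width=14, slack=2)
Line 3: ['brown', 'cup', 'been'] (min_width=14, slack=2)
Line 4: ['kitchen', 'purple'] (min_width=14, slack=2)
Line 5: ['bright', 'oats', 'top'] (min_width=15, slack=1)
Line 6: ['laser', 'I', 'fast'] (min_width=12, slack=4)
Line 7: ['computer', 'six', 'box'] (min_width=16, slack=0)
Line 8: ['how', 'is', 'guitar'] (min_width=13, slack=3)
Line 9: ['for'] (min_width=3, slack=13)
Total lines: 9

Answer: 9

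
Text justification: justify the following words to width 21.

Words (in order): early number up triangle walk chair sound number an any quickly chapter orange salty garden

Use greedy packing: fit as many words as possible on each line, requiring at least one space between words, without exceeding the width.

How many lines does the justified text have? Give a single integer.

Answer: 5

Derivation:
Line 1: ['early', 'number', 'up'] (min_width=15, slack=6)
Line 2: ['triangle', 'walk', 'chair'] (min_width=19, slack=2)
Line 3: ['sound', 'number', 'an', 'any'] (min_width=19, slack=2)
Line 4: ['quickly', 'chapter'] (min_width=15, slack=6)
Line 5: ['orange', 'salty', 'garden'] (min_width=19, slack=2)
Total lines: 5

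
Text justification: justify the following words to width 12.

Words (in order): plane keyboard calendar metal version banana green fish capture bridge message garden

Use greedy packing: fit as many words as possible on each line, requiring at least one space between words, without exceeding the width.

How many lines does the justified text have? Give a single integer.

Line 1: ['plane'] (min_width=5, slack=7)
Line 2: ['keyboard'] (min_width=8, slack=4)
Line 3: ['calendar'] (min_width=8, slack=4)
Line 4: ['metal'] (min_width=5, slack=7)
Line 5: ['version'] (min_width=7, slack=5)
Line 6: ['banana', 'green'] (min_width=12, slack=0)
Line 7: ['fish', 'capture'] (min_width=12, slack=0)
Line 8: ['bridge'] (min_width=6, slack=6)
Line 9: ['message'] (min_width=7, slack=5)
Line 10: ['garden'] (min_width=6, slack=6)
Total lines: 10

Answer: 10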